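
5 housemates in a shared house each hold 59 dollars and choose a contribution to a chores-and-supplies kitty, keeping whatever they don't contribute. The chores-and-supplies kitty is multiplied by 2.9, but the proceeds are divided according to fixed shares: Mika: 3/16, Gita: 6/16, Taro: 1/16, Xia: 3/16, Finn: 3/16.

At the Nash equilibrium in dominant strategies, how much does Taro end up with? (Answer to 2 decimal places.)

A player with share s gets back 2.9·s per unit contributed, so full contribution is dominant for anyone with s > 1/2.9 = 0.3448 and zero contribution is dominant for anyone below.
Only Gita (6/16) clears that bar, contributing 59; the remaining 4 contribute 0. Total contributed: 59.
Taro keeps 59 and receives 2.9 × 59 × 1/16 = 10.69 from the chores-and-supplies kitty, for a payoff of 69.69.

69.69 dollars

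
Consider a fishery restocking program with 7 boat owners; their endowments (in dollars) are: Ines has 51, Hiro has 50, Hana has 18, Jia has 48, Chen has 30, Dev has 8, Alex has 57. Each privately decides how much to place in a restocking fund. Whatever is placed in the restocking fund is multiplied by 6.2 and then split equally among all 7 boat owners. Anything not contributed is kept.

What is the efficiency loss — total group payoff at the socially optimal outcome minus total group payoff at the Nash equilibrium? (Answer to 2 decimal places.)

1362.40 dollars

The private return per contributed unit is 6.2/7 = 0.8857 < 1 for every player regardless of endowment, so the Nash equilibrium is zero contribution and the group total is Σ E_j = 51 + 50 + 18 + 48 + 30 + 8 + 57 = 262.
Each contributed unit returns 6.200 to the group, so the social optimum is full contribution by everyone: group total = 6.200 × 262 = 1624.40.
Efficiency loss = (6.200 − 1) × 262 = 1362.40.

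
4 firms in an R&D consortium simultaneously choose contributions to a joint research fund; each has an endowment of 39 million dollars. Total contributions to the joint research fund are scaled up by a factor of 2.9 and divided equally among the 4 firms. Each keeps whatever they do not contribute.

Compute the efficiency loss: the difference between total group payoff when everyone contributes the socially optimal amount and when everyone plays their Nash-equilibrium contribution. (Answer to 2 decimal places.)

296.40 million dollars

Each contributed unit returns 2.9/4 = 0.7250 to its contributor — below 1 — so contributing 0 is dominant for every player. At the Nash equilibrium everyone keeps their 39, and the group total is 4 × 39 = 156.
Each contributed unit returns 2.900 to the group as a whole (0.7250 to each of 4 players), which exceeds 1, so the social optimum is full contribution: group total = 2.900 × 156 = 452.40.
Efficiency loss = 452.40 − 156 = 296.40.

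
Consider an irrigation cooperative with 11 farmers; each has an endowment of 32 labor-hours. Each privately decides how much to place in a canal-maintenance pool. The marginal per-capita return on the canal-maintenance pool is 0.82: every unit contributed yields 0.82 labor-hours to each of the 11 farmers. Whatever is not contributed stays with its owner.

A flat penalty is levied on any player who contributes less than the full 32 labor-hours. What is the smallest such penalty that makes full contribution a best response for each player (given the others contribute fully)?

Given the others contribute fully, the best deviation is to contribute 0 (any partial contribution still incurs the fine and gives up units whose private return 0.82 is below 1).
Deviating from 32 to 0 saves 32 labor-hours but forfeits the deviator's share of the drop in the canal-maintenance pool: 0.82 × 32 = 26.24.
So the deviation gain is 32 − 26.24 = 5.76, and the fine must be at least 5.76 labor-hours to wipe it out.

5.76 labor-hours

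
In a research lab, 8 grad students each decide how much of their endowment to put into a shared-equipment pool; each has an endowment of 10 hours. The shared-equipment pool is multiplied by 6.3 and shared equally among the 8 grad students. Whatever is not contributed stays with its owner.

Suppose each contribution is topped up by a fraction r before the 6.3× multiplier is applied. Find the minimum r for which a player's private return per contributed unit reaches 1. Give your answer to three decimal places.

0.270

With matching at rate r, one contributed unit becomes (1 + r) in the shared-equipment pool and returns 6.3 × (1 + r) / 8 to the contributor.
Setting this equal to 1: 1 + r = 8/6.3 = 1.2698.
So the minimum matching rate is r = 1.2698 − 1 = 0.270.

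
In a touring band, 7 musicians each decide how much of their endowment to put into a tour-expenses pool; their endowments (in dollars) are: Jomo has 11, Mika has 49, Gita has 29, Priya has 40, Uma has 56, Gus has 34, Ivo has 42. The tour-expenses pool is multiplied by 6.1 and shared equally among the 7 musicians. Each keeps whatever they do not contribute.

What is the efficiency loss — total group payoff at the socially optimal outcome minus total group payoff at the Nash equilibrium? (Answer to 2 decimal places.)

1331.10 dollars

The private return per contributed unit is 6.1/7 = 0.8714 < 1 for every player regardless of endowment, so the Nash equilibrium is zero contribution and the group total is Σ E_j = 11 + 49 + 29 + 40 + 56 + 34 + 42 = 261.
Each contributed unit returns 6.100 to the group, so the social optimum is full contribution by everyone: group total = 6.100 × 261 = 1592.10.
Efficiency loss = (6.100 − 1) × 261 = 1331.10.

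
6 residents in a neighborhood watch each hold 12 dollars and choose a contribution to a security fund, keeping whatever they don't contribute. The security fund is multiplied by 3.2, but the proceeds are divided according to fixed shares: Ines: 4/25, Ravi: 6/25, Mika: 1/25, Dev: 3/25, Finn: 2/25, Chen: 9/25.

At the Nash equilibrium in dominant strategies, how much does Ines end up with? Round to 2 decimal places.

18.14 dollars

Player j's private return per contributed unit is 3.2 × (j's share). Contributing is weakly dominant for j when that share is at least 1/3.2 = 0.3125, and contributing 0 is dominant otherwise.
Only Chen (9/25) clears that bar, contributing 12; the remaining 5 contribute 0. Total contributed: 12.
Ines keeps 12 and receives 3.2 × 12 × 4/25 = 6.14 from the security fund, for a payoff of 18.14.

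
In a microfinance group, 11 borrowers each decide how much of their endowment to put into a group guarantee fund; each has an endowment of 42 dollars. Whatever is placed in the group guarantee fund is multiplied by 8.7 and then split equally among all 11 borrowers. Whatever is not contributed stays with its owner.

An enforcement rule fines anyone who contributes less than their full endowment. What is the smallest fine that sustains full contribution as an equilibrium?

8.78 dollars

Given the others contribute fully, the best deviation is to contribute 0 (any partial contribution still incurs the fine and gives up units whose private return 0.7909 is below 1).
Deviating from 42 to 0 saves 42 dollars but forfeits the deviator's share of the drop in the group guarantee fund: 8.7/11 × 42 = 33.22.
So the deviation gain is 42 − 33.22 = 8.78, and the fine must be at least 8.78 dollars to wipe it out.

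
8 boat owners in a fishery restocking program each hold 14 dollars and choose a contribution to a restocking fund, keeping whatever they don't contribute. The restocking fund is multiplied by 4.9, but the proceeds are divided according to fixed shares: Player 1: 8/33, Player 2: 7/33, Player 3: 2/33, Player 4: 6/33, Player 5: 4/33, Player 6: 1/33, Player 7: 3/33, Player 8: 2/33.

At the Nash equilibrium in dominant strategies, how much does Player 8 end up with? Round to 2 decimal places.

22.32 dollars

For player j, contributing a unit is worthwhile iff 4.9 × (j's share) ≥ 1, i.e. iff j's share is at least 0.2041.
Player 1 and Player 2 clear that bar, contributing 14 each; the remaining 6 contribute 0. Total contributed: 28.
Player 8 keeps 14 and receives 4.9 × 28 × 2/33 = 8.32 from the restocking fund, for a payoff of 22.32.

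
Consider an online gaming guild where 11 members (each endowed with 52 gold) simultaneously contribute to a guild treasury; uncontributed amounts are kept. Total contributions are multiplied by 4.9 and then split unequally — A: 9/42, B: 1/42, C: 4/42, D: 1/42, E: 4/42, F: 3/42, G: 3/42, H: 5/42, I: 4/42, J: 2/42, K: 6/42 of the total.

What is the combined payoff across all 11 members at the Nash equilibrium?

For player j, contributing a unit is worthwhile iff 4.9 × (j's share) ≥ 1, i.e. iff j's share is at least 0.2041.
The only share above 0.2041 is A's 9/42, contributing 52; the remaining 10 contribute 0. Total contributed: 52.
The guild treasury pays out 4.9 × 52 = 254.80 in total (split across the unequal shares, but the aggregate is all that matters for the group sum).
The 10 free-riders keep 52 each, adding 520. Group total = 520 + 254.80 = 774.80.

774.80 gold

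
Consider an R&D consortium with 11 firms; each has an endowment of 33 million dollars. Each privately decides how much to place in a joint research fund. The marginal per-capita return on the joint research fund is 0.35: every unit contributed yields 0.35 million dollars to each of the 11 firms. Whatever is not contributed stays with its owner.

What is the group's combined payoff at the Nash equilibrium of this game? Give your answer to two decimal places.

363.00 million dollars

The private return per contributed unit is 0.35 < 1, so contributing 0 is dominant for every player. At the Nash equilibrium everyone keeps their 33, and the group total is 11 × 33 = 363.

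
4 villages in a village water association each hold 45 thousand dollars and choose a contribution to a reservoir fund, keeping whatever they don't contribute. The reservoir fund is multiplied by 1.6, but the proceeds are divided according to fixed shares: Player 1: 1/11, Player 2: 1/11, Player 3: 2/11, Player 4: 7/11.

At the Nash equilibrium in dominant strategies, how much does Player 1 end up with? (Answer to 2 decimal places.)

A player with share s gets back 1.6·s per unit contributed, so full contribution is dominant for anyone with s > 1/1.6 = 0.6250 and zero contribution is dominant for anyone below.
Only Player 4 (7/11) clears that bar, contributing 45; the remaining 3 contribute 0. Total contributed: 45.
Player 1 keeps 45 and receives 1.6 × 45 × 1/11 = 6.55 from the reservoir fund, for a payoff of 51.55.

51.55 thousand dollars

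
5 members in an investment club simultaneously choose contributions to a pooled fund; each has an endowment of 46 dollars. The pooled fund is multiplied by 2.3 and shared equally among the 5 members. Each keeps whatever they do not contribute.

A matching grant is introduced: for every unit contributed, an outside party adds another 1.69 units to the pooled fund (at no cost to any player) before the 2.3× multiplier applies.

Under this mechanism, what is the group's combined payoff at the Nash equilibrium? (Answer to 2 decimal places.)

Under the mechanism each unit contributed yields 2.3 × 2.69 / 5 = 1.2374 back to its contributor per unit of net cost, which exceeds 1, making full contribution the dominant choice for everyone.
So the Nash equilibrium is full contribution by all 5; the group earns 2.3 × 2.69 × 230 = 1423.01.

1423.01 dollars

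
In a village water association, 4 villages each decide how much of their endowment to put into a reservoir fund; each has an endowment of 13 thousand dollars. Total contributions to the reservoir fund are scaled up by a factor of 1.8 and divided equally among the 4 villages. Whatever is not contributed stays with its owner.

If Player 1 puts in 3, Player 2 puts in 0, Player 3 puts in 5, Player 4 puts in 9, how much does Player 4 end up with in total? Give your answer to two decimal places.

Total contributed: 3 + 0 + 5 + 9 = 17.
Each receives 1.8 × 17 / 4 = 7.65 from the reservoir fund.
Player 4 keeps 13 − 9 = 4, so Player 4's payoff is 4 + 7.65 = 11.65.

11.65 thousand dollars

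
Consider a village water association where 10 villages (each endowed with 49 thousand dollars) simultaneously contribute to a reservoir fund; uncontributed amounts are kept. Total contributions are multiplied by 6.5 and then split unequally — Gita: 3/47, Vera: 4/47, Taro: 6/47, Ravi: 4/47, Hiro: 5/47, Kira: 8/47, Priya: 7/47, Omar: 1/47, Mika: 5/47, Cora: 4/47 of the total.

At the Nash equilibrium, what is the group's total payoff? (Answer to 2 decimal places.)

Each unit j contributes comes back to j as 6.5 × (j's share), so j prefers to contribute only if that share exceeds 1/6.5 = 0.1538; otherwise keeping the unit dominates.
Only Kira (8/47) clears that bar, contributing 49; the remaining 9 contribute 0. Total contributed: 49.
The reservoir fund pays out 6.5 × 49 = 318.50 in total (split across the unequal shares, but the aggregate is all that matters for the group sum).
The 9 free-riders keep 49 each, adding 441. Group total = 441 + 318.50 = 759.50.

759.50 thousand dollars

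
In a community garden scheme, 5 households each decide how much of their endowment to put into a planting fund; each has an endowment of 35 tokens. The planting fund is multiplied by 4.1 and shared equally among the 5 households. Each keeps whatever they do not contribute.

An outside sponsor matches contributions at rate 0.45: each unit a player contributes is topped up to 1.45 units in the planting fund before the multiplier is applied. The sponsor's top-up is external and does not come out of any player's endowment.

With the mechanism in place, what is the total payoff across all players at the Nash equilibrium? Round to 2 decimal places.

1040.38 tokens

The effective private return per unit is now 4.1 × 1.45 / 5 = 1.1890 > 1, so every player's dominant strategy flips to full contribution.
At the Nash equilibrium everyone contributes 35. Group total payoff = 4.1 × 1.45 × 175 = 1040.38.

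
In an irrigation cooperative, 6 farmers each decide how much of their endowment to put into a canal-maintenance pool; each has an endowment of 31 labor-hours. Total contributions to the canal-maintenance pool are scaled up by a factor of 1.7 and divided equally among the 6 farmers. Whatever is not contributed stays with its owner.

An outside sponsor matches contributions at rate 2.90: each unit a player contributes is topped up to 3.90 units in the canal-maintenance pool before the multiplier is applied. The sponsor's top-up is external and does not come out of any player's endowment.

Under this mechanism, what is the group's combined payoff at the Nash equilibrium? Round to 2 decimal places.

1233.18 labor-hours

Under the mechanism each unit contributed yields 1.7 × 3.90 / 6 = 1.1050 back to its contributor per unit of net cost, which exceeds 1, making full contribution the dominant choice for everyone.
So the Nash equilibrium is full contribution by all 6; the group earns 1.7 × 3.90 × 186 = 1233.18.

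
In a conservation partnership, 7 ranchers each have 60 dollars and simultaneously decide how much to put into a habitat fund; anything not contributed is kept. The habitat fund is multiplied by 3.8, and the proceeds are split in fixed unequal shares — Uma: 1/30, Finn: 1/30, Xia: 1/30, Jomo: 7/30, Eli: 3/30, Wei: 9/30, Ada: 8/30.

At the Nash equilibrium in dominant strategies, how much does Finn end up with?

Each unit j contributes comes back to j as 3.8 × (j's share), so j prefers to contribute only if that share exceeds 1/3.8 = 0.2632; otherwise keeping the unit dominates.
Wei and Ada clear that bar, contributing 60 each; the remaining 5 contribute 0. Total contributed: 120.
Finn keeps 60 and receives 3.8 × 120 × 1/30 = 15.20 from the habitat fund, for a payoff of 75.20.

75.20 dollars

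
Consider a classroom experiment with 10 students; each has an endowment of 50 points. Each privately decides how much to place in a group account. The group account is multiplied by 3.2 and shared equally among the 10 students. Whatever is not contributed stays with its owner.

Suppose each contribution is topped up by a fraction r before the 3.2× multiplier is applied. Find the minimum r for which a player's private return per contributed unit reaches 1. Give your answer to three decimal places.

2.125

With matching at rate r, one contributed unit becomes (1 + r) in the group account and returns 3.2 × (1 + r) / 10 to the contributor.
Setting this equal to 1: 1 + r = 10/3.2 = 3.1250.
So the minimum matching rate is r = 3.1250 − 1 = 2.125.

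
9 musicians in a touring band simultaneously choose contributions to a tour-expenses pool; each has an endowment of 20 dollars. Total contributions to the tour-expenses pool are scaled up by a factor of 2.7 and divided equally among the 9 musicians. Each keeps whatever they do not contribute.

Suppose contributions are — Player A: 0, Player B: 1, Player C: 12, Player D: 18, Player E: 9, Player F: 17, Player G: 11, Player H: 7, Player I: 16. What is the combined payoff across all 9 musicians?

334.70 dollars

Total contributed: 0 + 1 + 12 + 18 + 9 + 17 + 11 + 7 + 16 = 91; total kept: 9 × 20 − 91 = 89.
The tour-expenses pool pays out 2.7 × 91 = 245.70 in aggregate.
Group total = 89 + 245.70 = 334.70.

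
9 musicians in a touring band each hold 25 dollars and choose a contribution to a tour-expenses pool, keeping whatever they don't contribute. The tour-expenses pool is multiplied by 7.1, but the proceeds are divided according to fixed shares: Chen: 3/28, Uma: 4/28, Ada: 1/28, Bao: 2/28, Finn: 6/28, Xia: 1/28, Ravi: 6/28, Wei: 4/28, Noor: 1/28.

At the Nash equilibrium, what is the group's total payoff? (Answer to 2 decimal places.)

835.00 dollars

Each unit j contributes comes back to j as 7.1 × (j's share), so j prefers to contribute only if that share exceeds 1/7.1 = 0.1408; otherwise keeping the unit dominates.
The shares above 0.1408 belong to Uma, Finn, Ravi and Wei, contributing 25 each; the remaining 5 contribute 0. Total contributed: 100.
The tour-expenses pool pays out 7.1 × 100 = 710.00 in total (split across the unequal shares, but the aggregate is all that matters for the group sum).
The 5 free-riders keep 25 each, adding 125. Group total = 125 + 710.00 = 835.00.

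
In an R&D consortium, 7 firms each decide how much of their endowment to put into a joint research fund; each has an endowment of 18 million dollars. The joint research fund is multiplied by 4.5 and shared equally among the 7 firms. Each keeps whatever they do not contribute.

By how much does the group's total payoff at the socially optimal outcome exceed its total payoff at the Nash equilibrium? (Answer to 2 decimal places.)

Each contributed unit returns 4.5/7 = 0.6429 to its contributor — below 1 — so contributing 0 is dominant for every player. At the Nash equilibrium everyone keeps their 18, and the group total is 7 × 18 = 126.
Each contributed unit returns 4.500 to the group as a whole (0.6429 to each of 7 players), which exceeds 1, so the social optimum is full contribution: group total = 4.500 × 126 = 567.00.
Efficiency loss = 567.00 − 126 = 441.00.

441.00 million dollars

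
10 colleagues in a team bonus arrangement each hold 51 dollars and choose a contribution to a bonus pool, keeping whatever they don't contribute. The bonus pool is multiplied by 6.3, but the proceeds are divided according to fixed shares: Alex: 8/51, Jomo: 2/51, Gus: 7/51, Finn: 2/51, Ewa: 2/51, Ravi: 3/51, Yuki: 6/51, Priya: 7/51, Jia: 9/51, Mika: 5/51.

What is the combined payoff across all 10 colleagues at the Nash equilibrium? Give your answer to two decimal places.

780.30 dollars

Player j's private return per contributed unit is 6.3 × (j's share). Contributing is weakly dominant for j when that share is at least 1/6.3 = 0.1587, and contributing 0 is dominant otherwise.
Only Jia (9/51) clears that bar, contributing 51; the remaining 9 contribute 0. Total contributed: 51.
The bonus pool pays out 6.3 × 51 = 321.30 in total (split across the unequal shares, but the aggregate is all that matters for the group sum).
The 9 free-riders keep 51 each, adding 459. Group total = 459 + 321.30 = 780.30.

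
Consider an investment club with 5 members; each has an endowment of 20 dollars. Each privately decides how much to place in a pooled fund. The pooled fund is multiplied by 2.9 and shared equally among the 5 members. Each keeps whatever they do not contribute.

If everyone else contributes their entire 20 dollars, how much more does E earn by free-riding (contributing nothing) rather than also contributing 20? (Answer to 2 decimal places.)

8.40 dollars

Switching from a contribution of 20 to 0 lets E keep an extra 20 dollars, but lowers the pooled fund by 20, which costs E their own share of that drop: 2.9/5 × 20 = 11.60.
Net gain = 20 − 11.60 = 8.40. The private return per contributed unit (0.5800) is below 1, so free-riding is indeed the best response regardless of what the others do.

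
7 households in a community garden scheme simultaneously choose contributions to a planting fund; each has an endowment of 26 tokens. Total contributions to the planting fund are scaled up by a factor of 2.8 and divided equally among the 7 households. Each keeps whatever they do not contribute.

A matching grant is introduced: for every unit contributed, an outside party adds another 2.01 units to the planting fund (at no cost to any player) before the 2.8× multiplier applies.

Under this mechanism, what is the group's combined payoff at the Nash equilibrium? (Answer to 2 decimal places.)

The effective private return per unit is now 2.8 × 3.01 / 7 = 1.2040 > 1, so every player's dominant strategy flips to full contribution.
So the Nash equilibrium is full contribution by all 7; the group earns 2.8 × 3.01 × 182 = 1533.90.

1533.90 tokens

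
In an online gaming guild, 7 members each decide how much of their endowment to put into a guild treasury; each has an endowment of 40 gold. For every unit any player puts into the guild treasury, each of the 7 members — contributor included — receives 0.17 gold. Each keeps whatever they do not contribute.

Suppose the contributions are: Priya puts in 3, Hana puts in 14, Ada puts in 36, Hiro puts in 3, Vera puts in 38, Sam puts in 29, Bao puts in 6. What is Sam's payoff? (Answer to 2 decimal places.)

Total contributed: 3 + 14 + 36 + 3 + 38 + 29 + 6 = 129.
Each receives 0.17 × 129 = 21.93 from the guild treasury.
Sam keeps 40 − 29 = 11, so Sam's payoff is 11 + 21.93 = 32.93.

32.93 gold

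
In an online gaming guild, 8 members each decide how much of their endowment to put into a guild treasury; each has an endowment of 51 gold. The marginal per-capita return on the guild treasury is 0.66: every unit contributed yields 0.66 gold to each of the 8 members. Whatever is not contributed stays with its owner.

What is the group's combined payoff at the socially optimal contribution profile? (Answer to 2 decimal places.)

Each contributed unit returns 5.280 to the group as a whole (0.66 to each of 8 players), which exceeds 1, so the social optimum is full contribution: group total = 5.280 × 408 = 2154.24.

2154.24 gold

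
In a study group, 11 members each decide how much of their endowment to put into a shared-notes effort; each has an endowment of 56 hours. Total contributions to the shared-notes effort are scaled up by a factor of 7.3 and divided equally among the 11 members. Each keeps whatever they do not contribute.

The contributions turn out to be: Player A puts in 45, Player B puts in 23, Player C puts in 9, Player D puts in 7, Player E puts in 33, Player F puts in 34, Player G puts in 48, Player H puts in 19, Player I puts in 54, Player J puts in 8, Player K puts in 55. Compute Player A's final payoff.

233.32 hours

Total contributed: 45 + 23 + 9 + 7 + 33 + 34 + 48 + 19 + 54 + 8 + 55 = 335.
Each receives 7.3 × 335 / 11 = 222.32 from the shared-notes effort.
Player A keeps 56 − 45 = 11, so Player A's payoff is 11 + 222.32 = 233.32.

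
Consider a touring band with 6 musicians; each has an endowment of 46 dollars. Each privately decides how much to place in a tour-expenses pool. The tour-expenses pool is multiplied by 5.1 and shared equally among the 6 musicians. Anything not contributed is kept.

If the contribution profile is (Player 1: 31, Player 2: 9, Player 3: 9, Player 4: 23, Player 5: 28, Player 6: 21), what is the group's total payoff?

Total contributed: 31 + 9 + 9 + 23 + 28 + 21 = 121; total kept: 6 × 46 − 121 = 155.
The tour-expenses pool pays out 5.1 × 121 = 617.10 in aggregate.
Group total = 155 + 617.10 = 772.10.

772.10 dollars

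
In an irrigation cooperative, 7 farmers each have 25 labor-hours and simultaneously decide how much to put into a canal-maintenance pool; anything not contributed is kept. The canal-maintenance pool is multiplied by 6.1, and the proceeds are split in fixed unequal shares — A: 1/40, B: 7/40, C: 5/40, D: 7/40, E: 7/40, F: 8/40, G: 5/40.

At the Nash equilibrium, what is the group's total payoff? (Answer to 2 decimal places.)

Player j's private return per contributed unit is 6.1 × (j's share). Contributing is weakly dominant for j when that share is at least 1/6.1 = 0.1639, and contributing 0 is dominant otherwise.
The shares above 0.1639 belong to B, D, E and F, contributing 25 each; the remaining 3 contribute 0. Total contributed: 100.
The canal-maintenance pool pays out 6.1 × 100 = 610.00 in total (split across the unequal shares, but the aggregate is all that matters for the group sum).
The 3 free-riders keep 25 each, adding 75. Group total = 75 + 610.00 = 685.00.

685.00 labor-hours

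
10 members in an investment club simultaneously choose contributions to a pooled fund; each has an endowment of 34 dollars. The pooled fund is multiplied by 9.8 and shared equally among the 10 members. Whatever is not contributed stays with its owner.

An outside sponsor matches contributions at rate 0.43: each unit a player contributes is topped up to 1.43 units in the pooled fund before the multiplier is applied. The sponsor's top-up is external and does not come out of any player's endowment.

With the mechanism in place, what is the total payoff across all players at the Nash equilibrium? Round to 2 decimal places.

With the mechanism, a contributed unit returns 9.8 × 1.43 / 10 = 1.4014 per unit of net cost to the contributor — now above 1 — so contributing fully is weakly dominant for every player.
So the Nash equilibrium is full contribution by all 10; the group earns 9.8 × 1.43 × 340 = 4764.76.

4764.76 dollars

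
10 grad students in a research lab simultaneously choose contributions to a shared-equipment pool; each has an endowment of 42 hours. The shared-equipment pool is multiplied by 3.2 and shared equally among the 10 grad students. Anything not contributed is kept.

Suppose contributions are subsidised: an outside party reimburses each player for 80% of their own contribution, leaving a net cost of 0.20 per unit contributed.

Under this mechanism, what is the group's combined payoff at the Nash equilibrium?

1680.00 hours

Under the mechanism each unit contributed yields (3.2/10) / 0.20 = 1.6000 back to its contributor per unit of net cost, which exceeds 1, making full contribution the dominant choice for everyone.
So the Nash equilibrium is full contribution by all 10; the group earns 10 × (42 × 0.80 + 3.2 × 42) = 1680.00.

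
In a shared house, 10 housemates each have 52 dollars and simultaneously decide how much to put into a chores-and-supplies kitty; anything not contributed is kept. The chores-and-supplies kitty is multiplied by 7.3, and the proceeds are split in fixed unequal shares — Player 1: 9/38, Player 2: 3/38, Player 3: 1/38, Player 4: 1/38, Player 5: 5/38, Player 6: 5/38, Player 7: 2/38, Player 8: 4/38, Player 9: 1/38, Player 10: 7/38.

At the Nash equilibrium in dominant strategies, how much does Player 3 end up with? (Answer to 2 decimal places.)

A player with share s gets back 7.3·s per unit contributed, so full contribution is dominant for anyone with s > 1/7.3 = 0.1370 and zero contribution is dominant for anyone below.
The shares above 0.1370 belong to Player 1 and Player 10, contributing 52 each; the remaining 8 contribute 0. Total contributed: 104.
Player 3 keeps 52 and receives 7.3 × 104 × 1/38 = 19.98 from the chores-and-supplies kitty, for a payoff of 71.98.

71.98 dollars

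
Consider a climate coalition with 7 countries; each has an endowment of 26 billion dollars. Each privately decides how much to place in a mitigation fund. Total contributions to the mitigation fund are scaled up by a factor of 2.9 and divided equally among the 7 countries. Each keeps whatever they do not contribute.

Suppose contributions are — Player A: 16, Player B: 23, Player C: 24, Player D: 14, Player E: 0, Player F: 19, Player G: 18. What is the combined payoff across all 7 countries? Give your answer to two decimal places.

398.60 billion dollars

Total contributed: 16 + 23 + 24 + 14 + 0 + 19 + 18 = 114; total kept: 7 × 26 − 114 = 68.
The mitigation fund pays out 2.9 × 114 = 330.60 in aggregate.
Group total = 68 + 330.60 = 398.60.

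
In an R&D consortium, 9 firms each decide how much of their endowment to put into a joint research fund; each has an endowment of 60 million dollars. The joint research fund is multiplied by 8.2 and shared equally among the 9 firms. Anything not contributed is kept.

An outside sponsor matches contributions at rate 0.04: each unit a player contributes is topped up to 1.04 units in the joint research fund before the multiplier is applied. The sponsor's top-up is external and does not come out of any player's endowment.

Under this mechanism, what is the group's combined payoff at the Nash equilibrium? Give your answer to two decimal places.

With the mechanism, a contributed unit returns 8.2 × 1.04 / 9 = 0.9476 per unit of net cost — still below 1 — so contributing 0 remains dominant for every player.
Everyone keeps their endowment and the group total is 9 × 60 = 540.

540.00 million dollars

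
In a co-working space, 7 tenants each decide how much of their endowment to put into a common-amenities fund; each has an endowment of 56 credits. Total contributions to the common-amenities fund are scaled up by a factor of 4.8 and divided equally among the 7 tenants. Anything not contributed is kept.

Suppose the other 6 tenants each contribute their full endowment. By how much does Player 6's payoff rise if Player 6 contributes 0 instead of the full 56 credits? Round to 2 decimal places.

Switching from a contribution of 56 to 0 lets Player 6 keep an extra 56 credits, but lowers the common-amenities fund by 56, which costs Player 6 their own share of that drop: 4.8/7 × 56 = 38.40.
Net gain = 56 − 38.40 = 17.60. The private return per contributed unit (0.6857) is below 1, so free-riding is indeed the best response regardless of what the others do.

17.60 credits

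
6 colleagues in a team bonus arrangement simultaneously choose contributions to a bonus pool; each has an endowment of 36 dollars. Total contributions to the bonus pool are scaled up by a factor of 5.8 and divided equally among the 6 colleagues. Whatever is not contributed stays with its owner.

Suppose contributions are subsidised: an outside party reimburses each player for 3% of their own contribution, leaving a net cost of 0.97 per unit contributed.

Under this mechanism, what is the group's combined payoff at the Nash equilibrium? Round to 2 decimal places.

216.00 dollars

The effective private return is (5.8/6) / 0.97 = 0.9966, which is still under 1, so the mechanism doesn't change anyone's dominant strategy: zero contribution.
Everyone keeps their endowment and the group total is 6 × 36 = 216.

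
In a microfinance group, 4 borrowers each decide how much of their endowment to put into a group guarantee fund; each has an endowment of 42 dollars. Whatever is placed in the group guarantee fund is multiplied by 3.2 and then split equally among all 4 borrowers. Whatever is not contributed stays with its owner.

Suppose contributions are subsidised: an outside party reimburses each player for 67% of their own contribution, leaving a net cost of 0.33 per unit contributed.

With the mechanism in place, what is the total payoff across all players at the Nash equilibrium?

650.16 dollars

With the mechanism, a contributed unit returns (3.2/4) / 0.33 = 2.4242 per unit of net cost to the contributor — now above 1 — so contributing fully is weakly dominant for every player.
At the Nash equilibrium everyone contributes 42. Group total payoff = 4 × (42 × 0.67 + 3.2 × 42) = 650.16.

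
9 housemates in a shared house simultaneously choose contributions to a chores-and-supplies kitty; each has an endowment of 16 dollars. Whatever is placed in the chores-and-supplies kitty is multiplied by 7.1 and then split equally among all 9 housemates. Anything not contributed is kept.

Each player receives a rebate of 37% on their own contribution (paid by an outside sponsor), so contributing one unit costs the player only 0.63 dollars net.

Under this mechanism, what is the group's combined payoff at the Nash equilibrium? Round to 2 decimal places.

The effective private return per unit is now (7.1/9) / 0.63 = 1.2522 > 1, so every player's dominant strategy flips to full contribution.
At the Nash equilibrium everyone contributes 16. Group total payoff = 9 × (16 × 0.37 + 7.1 × 16) = 1075.68.

1075.68 dollars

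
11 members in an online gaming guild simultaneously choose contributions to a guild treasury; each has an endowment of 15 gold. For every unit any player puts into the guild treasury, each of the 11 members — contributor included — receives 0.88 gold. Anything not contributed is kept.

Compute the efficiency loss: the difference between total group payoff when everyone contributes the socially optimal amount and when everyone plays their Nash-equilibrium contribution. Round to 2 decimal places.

The private return per contributed unit is 0.88 < 1, so contributing 0 is dominant for every player. At the Nash equilibrium everyone keeps their 15, and the group total is 11 × 15 = 165.
Each contributed unit returns 9.680 to the group as a whole (0.88 to each of 11 players), which exceeds 1, so the social optimum is full contribution: group total = 9.680 × 165 = 1597.20.
Efficiency loss = 1597.20 − 165 = 1432.20.

1432.20 gold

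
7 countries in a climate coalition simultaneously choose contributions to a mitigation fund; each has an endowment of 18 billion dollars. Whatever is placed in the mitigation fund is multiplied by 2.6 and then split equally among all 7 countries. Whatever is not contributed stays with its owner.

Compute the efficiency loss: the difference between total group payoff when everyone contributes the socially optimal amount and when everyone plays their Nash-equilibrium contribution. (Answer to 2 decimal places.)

Each contributed unit returns 2.6/7 = 0.3714 to its contributor — below 1 — so contributing 0 is dominant for every player. At the Nash equilibrium everyone keeps their 18, and the group total is 7 × 18 = 126.
Each contributed unit returns 2.600 to the group as a whole (0.3714 to each of 7 players), which exceeds 1, so the social optimum is full contribution: group total = 2.600 × 126 = 327.60.
Efficiency loss = 327.60 − 126 = 201.60.

201.60 billion dollars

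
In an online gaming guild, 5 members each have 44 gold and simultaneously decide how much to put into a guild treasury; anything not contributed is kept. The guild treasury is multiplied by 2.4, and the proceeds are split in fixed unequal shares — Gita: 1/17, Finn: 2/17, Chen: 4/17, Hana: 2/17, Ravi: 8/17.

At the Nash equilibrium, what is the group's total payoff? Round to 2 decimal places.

281.60 gold

Each unit j contributes comes back to j as 2.4 × (j's share), so j prefers to contribute only if that share exceeds 1/2.4 = 0.4167; otherwise keeping the unit dominates.
The only share above 0.4167 is Ravi's 8/17, contributing 44; the remaining 4 contribute 0. Total contributed: 44.
The guild treasury pays out 2.4 × 44 = 105.60 in total (split across the unequal shares, but the aggregate is all that matters for the group sum).
The 4 free-riders keep 44 each, adding 176. Group total = 176 + 105.60 = 281.60.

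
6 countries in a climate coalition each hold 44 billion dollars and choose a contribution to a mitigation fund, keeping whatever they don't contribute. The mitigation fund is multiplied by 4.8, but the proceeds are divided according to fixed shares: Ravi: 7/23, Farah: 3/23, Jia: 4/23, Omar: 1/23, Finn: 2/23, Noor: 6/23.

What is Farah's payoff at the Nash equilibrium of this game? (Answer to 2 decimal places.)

A player with share s gets back 4.8·s per unit contributed, so full contribution is dominant for anyone with s > 1/4.8 = 0.2083 and zero contribution is dominant for anyone below.
The shares above 0.2083 belong to Ravi and Noor, contributing 44 each; the remaining 4 contribute 0. Total contributed: 88.
Farah keeps 44 and receives 4.8 × 88 × 3/23 = 55.10 from the mitigation fund, for a payoff of 99.10.

99.10 billion dollars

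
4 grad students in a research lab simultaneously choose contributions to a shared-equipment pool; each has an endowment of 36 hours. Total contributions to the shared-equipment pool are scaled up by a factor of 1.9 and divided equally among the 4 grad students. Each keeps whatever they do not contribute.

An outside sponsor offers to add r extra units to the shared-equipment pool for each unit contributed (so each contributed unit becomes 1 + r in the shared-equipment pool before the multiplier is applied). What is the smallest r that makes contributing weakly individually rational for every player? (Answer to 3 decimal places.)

1.105

With matching at rate r, one contributed unit becomes (1 + r) in the shared-equipment pool and returns 1.9 × (1 + r) / 4 to the contributor.
Setting this equal to 1: 1 + r = 4/1.9 = 2.1053.
So the minimum matching rate is r = 2.1053 − 1 = 1.105.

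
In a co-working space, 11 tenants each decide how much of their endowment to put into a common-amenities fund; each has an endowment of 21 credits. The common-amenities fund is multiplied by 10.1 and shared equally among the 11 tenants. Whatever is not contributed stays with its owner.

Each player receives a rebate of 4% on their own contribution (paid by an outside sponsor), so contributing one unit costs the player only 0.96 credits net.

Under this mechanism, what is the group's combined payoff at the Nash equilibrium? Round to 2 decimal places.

231.00 credits

The effective private return is (10.1/11) / 0.96 = 0.9564, which is still under 1, so the mechanism doesn't change anyone's dominant strategy: zero contribution.
Everyone keeps their endowment and the group total is 11 × 21 = 231.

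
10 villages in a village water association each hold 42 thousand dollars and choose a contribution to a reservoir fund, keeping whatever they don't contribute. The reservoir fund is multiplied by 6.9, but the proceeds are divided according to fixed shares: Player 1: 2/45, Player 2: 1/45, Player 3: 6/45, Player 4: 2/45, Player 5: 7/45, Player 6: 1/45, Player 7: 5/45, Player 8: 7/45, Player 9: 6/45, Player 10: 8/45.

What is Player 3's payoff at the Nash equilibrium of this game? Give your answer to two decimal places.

157.92 thousand dollars

For player j, contributing a unit is worthwhile iff 6.9 × (j's share) ≥ 1, i.e. iff j's share is at least 0.1449.
The shares above 0.1449 belong to Player 5, Player 8 and Player 10, contributing 42 each; the remaining 7 contribute 0. Total contributed: 126.
Player 3 keeps 42 and receives 6.9 × 126 × 6/45 = 115.92 from the reservoir fund, for a payoff of 157.92.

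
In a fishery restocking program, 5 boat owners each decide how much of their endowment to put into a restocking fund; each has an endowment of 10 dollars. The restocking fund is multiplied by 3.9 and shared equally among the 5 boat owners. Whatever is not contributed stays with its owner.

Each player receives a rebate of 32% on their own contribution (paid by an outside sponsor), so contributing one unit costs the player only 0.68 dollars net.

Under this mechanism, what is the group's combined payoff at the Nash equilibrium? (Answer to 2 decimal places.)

211.00 dollars

Under the mechanism each unit contributed yields (3.9/5) / 0.68 = 1.1471 back to its contributor per unit of net cost, which exceeds 1, making full contribution the dominant choice for everyone.
So the Nash equilibrium is full contribution by all 5; the group earns 5 × (10 × 0.32 + 3.9 × 10) = 211.00.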